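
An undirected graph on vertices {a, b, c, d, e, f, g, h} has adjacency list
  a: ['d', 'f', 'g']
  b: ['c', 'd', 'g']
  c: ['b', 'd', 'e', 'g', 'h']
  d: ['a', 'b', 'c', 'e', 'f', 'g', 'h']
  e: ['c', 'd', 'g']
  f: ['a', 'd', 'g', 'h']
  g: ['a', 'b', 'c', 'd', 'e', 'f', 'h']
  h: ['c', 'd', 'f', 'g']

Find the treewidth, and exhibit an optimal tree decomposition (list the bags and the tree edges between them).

Treewidth 3.
One optimal decomposition is:
Bags: B1 = {b, c, d, g}  B2 = {c, d, g, h}  B3 = {d, f, g, h}  B4 = {c, d, e, g}  B5 = {a, d, f, g}
Tree: B1–B2, B2–B3, B2–B4, B3–B5

The largest bag has 4 vertices, giving width 3; this decomposition certifies tw(G) ≤ 3. On the other hand G contains the 4-clique {a, d, f, g}. A clique must lie in a single bag of any decomposition, so no decomposition can have width below 3. Therefore the treewidth is 3.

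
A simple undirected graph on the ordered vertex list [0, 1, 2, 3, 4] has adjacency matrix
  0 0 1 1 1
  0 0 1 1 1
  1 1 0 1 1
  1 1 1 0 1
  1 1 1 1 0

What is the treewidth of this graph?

A width-3 tree decomposition is:
Bags: B1 = {1, 2, 3, 4}  B2 = {0, 2, 3, 4}
Tree: B1–B2
Every bag has size at most 4, so the width is 4 − 1 = 3 and tw(G) ≤ 3. For the lower bound, the 4 vertices {0, 2, 3, 4} are pairwise adjacent, and any tree decomposition puts a clique entirely inside one bag — forcing width ≥ 3. Therefore the treewidth is 3.

3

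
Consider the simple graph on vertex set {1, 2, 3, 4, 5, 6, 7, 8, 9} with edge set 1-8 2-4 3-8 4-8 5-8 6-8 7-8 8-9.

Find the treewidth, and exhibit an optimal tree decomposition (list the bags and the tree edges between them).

The largest bag has 2 vertices, giving width 1; this decomposition certifies tw(G) ≤ 1. Since G has at least one edge (e.g. 4–8), it is not an edgeless graph, so tw(G) ≥ 1. Therefore the treewidth is 1.

Treewidth 1.
One such decomposition:
Bags: B1 = {4, 8}  B2 = {2, 4}  B3 = {7, 8}  B4 = {1, 8}  B5 = {5, 8}  B6 = {6, 8}  B7 = {8, 9}  B8 = {3, 8}
Tree: B1–B2, B1–B3, B3–B4, B4–B5, B4–B6, B6–B7, B7–B8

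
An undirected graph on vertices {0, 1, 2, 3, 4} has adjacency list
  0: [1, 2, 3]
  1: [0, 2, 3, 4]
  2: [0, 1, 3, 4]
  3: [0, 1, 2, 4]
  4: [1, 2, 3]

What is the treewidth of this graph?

3

A width-3 tree decomposition is:
Bags: B1 = {1, 2, 3, 4}  B2 = {0, 1, 2, 3}
Tree: B1–B2
The largest bag has 4 vertices, giving width 3; this decomposition certifies tw(G) ≤ 3. Conversely, {0, 1, 2, 3} is a clique of size 4, and the vertices of any clique must share a bag in every tree decomposition; so some bag has ≥ 4 vertices and tw(G) ≥ 3. The upper and lower bounds meet at 3, so that is the treewidth.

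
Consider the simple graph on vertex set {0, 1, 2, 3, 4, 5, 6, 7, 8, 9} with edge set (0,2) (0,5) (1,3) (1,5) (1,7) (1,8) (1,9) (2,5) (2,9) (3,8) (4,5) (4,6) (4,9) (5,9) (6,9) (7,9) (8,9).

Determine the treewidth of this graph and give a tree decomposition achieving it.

The largest bag has 3 vertices, giving width 2; this decomposition certifies tw(G) ≤ 2. Conversely, {0, 2, 5} is a clique of size 3, and the vertices of any clique must share a bag in every tree decomposition; so some bag has ≥ 3 vertices and tw(G) ≥ 2. The upper and lower bounds meet at 2, so that is the treewidth.

Treewidth 2.
One such decomposition:
Bags: B1 = {4, 5, 9}  B2 = {2, 5, 9}  B3 = {0, 2, 5}  B4 = {1, 5, 9}  B5 = {4, 6, 9}  B6 = {1, 7, 9}  B7 = {1, 8, 9}  B8 = {1, 3, 8}
Tree: B1–B2, B2–B3, B2–B4, B1–B5, B4–B6, B4–B7, B7–B8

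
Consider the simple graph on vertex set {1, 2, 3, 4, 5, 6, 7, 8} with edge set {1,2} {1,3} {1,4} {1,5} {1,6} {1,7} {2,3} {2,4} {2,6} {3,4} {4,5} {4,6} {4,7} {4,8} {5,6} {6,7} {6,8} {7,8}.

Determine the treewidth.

3

A width-3 tree decomposition is:
Bags: B1 = {1, 4, 5, 6}  B2 = {1, 4, 6, 7}  B3 = {4, 6, 7, 8}  B4 = {1, 2, 4, 6}  B5 = {1, 2, 3, 4}
Tree: B1–B2, B2–B3, B1–B4, B4–B5
Every bag has size at most 4, so the width is 4 − 1 = 3 and tw(G) ≤ 3. Conversely, {4, 6, 7, 8} is a clique of size 4, and the vertices of any clique must share a bag in every tree decomposition; so some bag has ≥ 4 vertices and tw(G) ≥ 3. Therefore the treewidth is 3.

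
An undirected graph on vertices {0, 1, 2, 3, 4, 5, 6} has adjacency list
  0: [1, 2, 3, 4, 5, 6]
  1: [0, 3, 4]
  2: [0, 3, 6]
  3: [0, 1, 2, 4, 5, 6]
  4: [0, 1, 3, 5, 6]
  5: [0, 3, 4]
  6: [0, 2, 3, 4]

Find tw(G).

3

A width-3 tree decomposition is:
Bags: B1 = {0, 2, 3, 6}  B2 = {0, 3, 4, 6}  B3 = {0, 1, 3, 4}  B4 = {0, 3, 4, 5}
Tree: B1–B2, B2–B3, B2–B4
Each bag holds 4 vertices, so the decomposition has width 3, which upper-bounds the treewidth. Conversely, {0, 2, 3, 6} is a clique of size 4, and the vertices of any clique must share a bag in every tree decomposition; so some bag has ≥ 4 vertices and tw(G) ≥ 3. The upper and lower bounds meet at 3, so that is the treewidth.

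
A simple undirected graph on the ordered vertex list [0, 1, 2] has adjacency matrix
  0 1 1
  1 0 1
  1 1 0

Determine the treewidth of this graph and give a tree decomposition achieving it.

With just one bag of size 3, the width is 3 − 1 = 2, so tw(G) ≤ 2. For the lower bound, the 3 vertices {0, 1, 2} are pairwise adjacent, and any tree decomposition puts a clique entirely inside one bag — forcing width ≥ 2. Hence tw(G) = 2 exactly.

Treewidth 2.
One optimal decomposition is:
Bags: B1 = {0, 1, 2}
Tree: (single bag)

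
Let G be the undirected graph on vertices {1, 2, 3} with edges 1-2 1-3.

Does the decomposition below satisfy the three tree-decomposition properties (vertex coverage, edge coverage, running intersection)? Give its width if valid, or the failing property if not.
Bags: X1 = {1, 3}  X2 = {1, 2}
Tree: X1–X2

Yes; width 1.

Every vertex of G appears in some bag (union = {1, 2, 3}); every edge is covered by a bag; and for each vertex v the set of bags containing v is connected in the bag tree. The decomposition is therefore valid. The largest bag has 2 vertices, so the width is 1.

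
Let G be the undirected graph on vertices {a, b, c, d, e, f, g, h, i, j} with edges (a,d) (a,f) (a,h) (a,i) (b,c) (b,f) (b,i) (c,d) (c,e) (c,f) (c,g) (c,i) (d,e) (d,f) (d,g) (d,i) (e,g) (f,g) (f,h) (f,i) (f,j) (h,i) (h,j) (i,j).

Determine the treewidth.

A width-3 tree decomposition is:
Bags: B1 = {a, d, f, i}  B2 = {c, d, f, i}  B3 = {a, f, h, i}  B4 = {b, c, f, i}  B5 = {c, d, f, g}  B6 = {c, d, e, g}  B7 = {f, h, i, j}
Tree: B1–B2, B1–B3, B2–B4, B2–B5, B5–B6, B3–B7
Each bag holds 4 vertices, so the decomposition has width 3, which upper-bounds the treewidth. For the lower bound, the 4 vertices {c, d, e, g} are pairwise adjacent, and any tree decomposition puts a clique entirely inside one bag — forcing width ≥ 3. Combining the bounds, tw(G) = 3.

3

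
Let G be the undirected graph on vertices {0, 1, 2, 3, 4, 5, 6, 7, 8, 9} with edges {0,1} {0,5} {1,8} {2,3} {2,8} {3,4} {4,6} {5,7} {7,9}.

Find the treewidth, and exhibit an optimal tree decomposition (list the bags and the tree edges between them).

Treewidth 1.
One optimal decomposition is:
Bags: B1 = {7, 9}  B2 = {5, 7}  B3 = {0, 5}  B4 = {0, 1}  B5 = {1, 8}  B6 = {2, 8}  B7 = {2, 3}  B8 = {3, 4}  B9 = {4, 6}
Tree: B1–B2, B2–B3, B3–B4, B4–B5, B5–B6, B6–B7, B7–B8, B8–B9

Each bag holds 2 vertices, so the decomposition has width 1, which upper-bounds the treewidth. Since G has at least one edge (e.g. 9–7), it is not an edgeless graph, so tw(G) ≥ 1. The upper and lower bounds meet at 1, so that is the treewidth.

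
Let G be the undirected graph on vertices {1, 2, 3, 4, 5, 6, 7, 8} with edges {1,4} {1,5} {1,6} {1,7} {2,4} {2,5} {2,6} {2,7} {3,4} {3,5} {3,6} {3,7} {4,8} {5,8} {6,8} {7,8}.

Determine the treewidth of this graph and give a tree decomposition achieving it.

Every bag has size at most 5, so the width is 5 − 1 = 4 and tw(G) ≤ 4. For the lower bound: the 5 vertex sets {5,8}, {2,4}, {1,7}, {3}, {6} are disjoint, each induces a connected subgraph, and every pair is joined by at least one edge of G. Contracting each set to a single vertex therefore yields K_{5} as a minor, and since treewidth is minor-monotone, tw(G) ≥ tw(K_{5}) = 4. Hence tw(G) = 4 exactly.

Treewidth 4.
Bags: B1 = {1, 2, 3, 5, 8}  B2 = {1, 2, 3, 4, 8}  B3 = {1, 2, 3, 7, 8}  B4 = {1, 2, 3, 6, 8}
Tree: B1–B2, B2–B3, B3–B4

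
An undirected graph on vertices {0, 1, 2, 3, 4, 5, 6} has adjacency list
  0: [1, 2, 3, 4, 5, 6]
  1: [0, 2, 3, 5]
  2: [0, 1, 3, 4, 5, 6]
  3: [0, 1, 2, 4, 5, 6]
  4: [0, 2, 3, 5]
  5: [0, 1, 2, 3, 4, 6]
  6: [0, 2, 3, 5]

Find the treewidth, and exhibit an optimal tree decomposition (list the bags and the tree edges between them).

Treewidth 4.
One optimal decomposition is:
Bags: B1 = {0, 1, 2, 3, 5}  B2 = {0, 2, 3, 5, 6}  B3 = {0, 2, 3, 4, 5}
Tree: B1–B2, B1–B3

Each bag holds 5 vertices, so the decomposition has width 4, which upper-bounds the treewidth. For the lower bound, the 5 vertices {0, 1, 2, 3, 5} are pairwise adjacent, and any tree decomposition puts a clique entirely inside one bag — forcing width ≥ 4. Combining the bounds, tw(G) = 4.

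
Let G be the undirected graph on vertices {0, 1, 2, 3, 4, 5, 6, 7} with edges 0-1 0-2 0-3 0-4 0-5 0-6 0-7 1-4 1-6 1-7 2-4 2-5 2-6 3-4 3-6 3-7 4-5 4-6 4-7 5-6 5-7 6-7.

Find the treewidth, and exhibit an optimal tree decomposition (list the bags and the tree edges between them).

Every bag has size at most 5, so the width is 5 − 1 = 4 and tw(G) ≤ 4. On the other hand G contains the 5-clique {0, 2, 4, 5, 6}. A clique must lie in a single bag of any decomposition, so no decomposition can have width below 4. The upper and lower bounds meet at 4, so that is the treewidth.

Treewidth 4.
Bags: B1 = {0, 4, 5, 6, 7}  B2 = {0, 2, 4, 5, 6}  B3 = {0, 3, 4, 6, 7}  B4 = {0, 1, 4, 6, 7}
Tree: B1–B2, B1–B3, B3–B4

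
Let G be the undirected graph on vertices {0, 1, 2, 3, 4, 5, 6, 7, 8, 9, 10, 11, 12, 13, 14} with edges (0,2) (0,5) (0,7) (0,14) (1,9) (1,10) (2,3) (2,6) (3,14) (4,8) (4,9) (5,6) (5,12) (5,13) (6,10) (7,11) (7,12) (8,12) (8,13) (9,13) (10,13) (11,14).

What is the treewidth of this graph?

3

A width-3 tree decomposition is:
Bags: B1 = {1, 4, 8, 9}  B2 = {1, 8, 9, 13}  B3 = {1, 8, 10, 13}  B4 = {8, 10, 12, 13}  B5 = {5, 10, 12, 13}  B6 = {5, 6, 10, 12}  B7 = {5, 6, 7, 12}  B8 = {0, 5, 6, 7}  B9 = {0, 2, 6, 7}  B10 = {0, 2, 7, 11}  B11 = {0, 2, 11, 14}  B12 = {2, 3, 11, 14}
Tree: B1–B2, B2–B3, B3–B4, B4–B5, B5–B6, B6–B7, B7–B8, B8–B9, B9–B10, B10–B11, B11–B12
Every bag has size at most 4, so the width is 4 − 1 = 3 and tw(G) ≤ 3. For the lower bound: the 4 vertex sets {1,4,9}, {8}, {13}, {5,6,10,12} are disjoint, each induces a connected subgraph, and every pair is joined by at least one edge of G. Contracting each set to a single vertex therefore yields K_{4} as a minor, and since treewidth is minor-monotone, tw(G) ≥ tw(K_{4}) = 3. Hence tw(G) = 3 exactly.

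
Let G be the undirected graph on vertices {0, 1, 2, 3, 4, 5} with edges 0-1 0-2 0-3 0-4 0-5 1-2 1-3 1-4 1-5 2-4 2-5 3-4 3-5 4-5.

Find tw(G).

4

A width-4 tree decomposition is:
Bags: B1 = {0, 1, 3, 4, 5}  B2 = {0, 1, 2, 4, 5}
Tree: B1–B2
Every bag has size at most 5, so the width is 5 − 1 = 4 and tw(G) ≤ 4. On the other hand G contains the 5-clique {0, 1, 2, 4, 5}. A clique must lie in a single bag of any decomposition, so no decomposition can have width below 4. Combining the bounds, tw(G) = 4.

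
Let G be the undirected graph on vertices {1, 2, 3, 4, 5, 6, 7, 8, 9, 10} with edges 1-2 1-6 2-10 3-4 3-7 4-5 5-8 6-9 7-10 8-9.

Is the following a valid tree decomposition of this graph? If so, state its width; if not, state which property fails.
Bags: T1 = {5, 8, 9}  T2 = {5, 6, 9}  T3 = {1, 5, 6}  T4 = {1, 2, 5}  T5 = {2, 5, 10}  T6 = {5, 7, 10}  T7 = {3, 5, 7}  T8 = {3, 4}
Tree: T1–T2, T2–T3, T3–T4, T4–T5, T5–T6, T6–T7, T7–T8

A tree decomposition must satisfy three properties: every vertex lies in some bag; for every edge, both endpoints lie together in some bag; and for every vertex, the bags containing it form a connected subtree. Here edge (5,4) lies in no bag, so the decomposition is invalid.

No — edge (5,4) lies in no bag.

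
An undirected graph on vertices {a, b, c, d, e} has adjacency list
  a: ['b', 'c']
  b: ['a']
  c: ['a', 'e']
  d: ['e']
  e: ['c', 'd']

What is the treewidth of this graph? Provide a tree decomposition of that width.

Treewidth 1.
One such decomposition:
Bags: B1 = {a, b}  B2 = {a, c}  B3 = {c, e}  B4 = {d, e}
Tree: B1–B2, B2–B3, B3–B4

Every bag has size at most 2, so the width is 2 − 1 = 1 and tw(G) ≤ 1. Since G has at least one edge (e.g. b–a), it is not an edgeless graph, so tw(G) ≥ 1. Hence tw(G) = 1 exactly.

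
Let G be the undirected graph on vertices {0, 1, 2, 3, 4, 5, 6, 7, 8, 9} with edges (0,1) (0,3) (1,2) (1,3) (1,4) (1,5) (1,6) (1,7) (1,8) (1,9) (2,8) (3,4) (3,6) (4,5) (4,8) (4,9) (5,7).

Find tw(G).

A width-2 tree decomposition is:
Bags: B1 = {1, 3, 4}  B2 = {1, 4, 5}  B3 = {1, 4, 9}  B4 = {1, 4, 8}  B5 = {1, 2, 8}  B6 = {0, 1, 3}  B7 = {1, 5, 7}  B8 = {1, 3, 6}
Tree: B1–B2, B2–B3, B3–B4, B4–B5, B1–B6, B2–B7, B1–B8
Each bag holds 3 vertices, so the decomposition has width 2, which upper-bounds the treewidth. Conversely, {0, 1, 3} is a clique of size 3, and the vertices of any clique must share a bag in every tree decomposition; so some bag has ≥ 3 vertices and tw(G) ≥ 2. Hence tw(G) = 2 exactly.

2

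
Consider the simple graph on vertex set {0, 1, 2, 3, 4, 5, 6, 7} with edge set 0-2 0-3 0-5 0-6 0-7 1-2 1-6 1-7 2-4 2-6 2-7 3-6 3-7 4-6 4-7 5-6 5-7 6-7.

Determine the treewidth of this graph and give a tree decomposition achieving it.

Treewidth 3.
One such decomposition:
Bags: B1 = {0, 2, 6, 7}  B2 = {1, 2, 6, 7}  B3 = {2, 4, 6, 7}  B4 = {0, 3, 6, 7}  B5 = {0, 5, 6, 7}
Tree: B1–B2, B1–B3, B1–B4, B1–B5

Each bag holds 4 vertices, so the decomposition has width 3, which upper-bounds the treewidth. Conversely, {0, 2, 6, 7} is a clique of size 4, and the vertices of any clique must share a bag in every tree decomposition; so some bag has ≥ 4 vertices and tw(G) ≥ 3. Combining the bounds, tw(G) = 3.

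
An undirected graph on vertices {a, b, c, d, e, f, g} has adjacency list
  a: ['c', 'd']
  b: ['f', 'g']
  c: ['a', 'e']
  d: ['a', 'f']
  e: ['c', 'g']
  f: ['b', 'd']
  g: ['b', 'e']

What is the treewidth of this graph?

2

A width-2 tree decomposition is:
Bags: B1 = {c, e, g}  B2 = {a, c, g}  B3 = {a, d, g}  B4 = {d, f, g}  B5 = {b, f, g}
Tree: B1–B2, B2–B3, B3–B4, B4–B5
Every bag has size at most 3, so the width is 3 − 1 = 2 and tw(G) ≤ 2. Since g–e–c–a–d–f–b–g is a cycle in G, G is not acyclic. Forests are exactly the graphs of treewidth ≤ 1, so tw(G) ≥ 2. Hence tw(G) = 2 exactly.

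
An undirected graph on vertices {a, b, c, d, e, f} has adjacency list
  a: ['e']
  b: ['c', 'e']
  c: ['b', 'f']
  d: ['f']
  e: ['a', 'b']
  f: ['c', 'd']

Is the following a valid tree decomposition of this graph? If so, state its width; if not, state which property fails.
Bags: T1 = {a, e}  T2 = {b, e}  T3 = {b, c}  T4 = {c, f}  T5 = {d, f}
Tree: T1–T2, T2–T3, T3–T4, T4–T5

Vertex coverage: the bags together contain {a, b, c, d, e, f}, the full vertex set. Edge coverage: each edge of G has both endpoints in at least one bag. Running intersection: for every vertex, the bags containing it form a connected subtree. All three properties hold, so this is a valid tree decomposition of width max|bag| − 1 = 1, and hence tw(G) ≤ 1.

Yes; width 1.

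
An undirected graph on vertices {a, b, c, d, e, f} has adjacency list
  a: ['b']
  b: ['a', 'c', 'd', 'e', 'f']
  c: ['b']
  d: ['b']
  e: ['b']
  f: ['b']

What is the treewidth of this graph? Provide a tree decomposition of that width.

Treewidth 1.
One such decomposition:
Bags: B1 = {b, f}  B2 = {b, c}  B3 = {b, d}  B4 = {a, b}  B5 = {b, e}
Tree: B1–B2, B1–B3, B3–B4, B3–B5

Each bag holds 2 vertices, so the decomposition has width 1, which upper-bounds the treewidth. Since G has at least one edge (e.g. b–f), it is not an edgeless graph, so tw(G) ≥ 1. Therefore the treewidth is 1.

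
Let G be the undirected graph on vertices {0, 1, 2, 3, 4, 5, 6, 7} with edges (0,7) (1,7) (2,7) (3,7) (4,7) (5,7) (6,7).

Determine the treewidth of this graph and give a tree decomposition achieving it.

Treewidth 1.
One optimal decomposition is:
Bags: B1 = {3, 7}  B2 = {2, 7}  B3 = {6, 7}  B4 = {0, 7}  B5 = {5, 7}  B6 = {1, 7}  B7 = {4, 7}
Tree: B1–B2, B2–B3, B3–B4, B3–B5, B5–B6, B1–B7

Each bag holds 2 vertices, so the decomposition has width 1, which upper-bounds the treewidth. Any graph with an edge has treewidth ≥ 1, and G has the edge 3–7. Combining the bounds, tw(G) = 1.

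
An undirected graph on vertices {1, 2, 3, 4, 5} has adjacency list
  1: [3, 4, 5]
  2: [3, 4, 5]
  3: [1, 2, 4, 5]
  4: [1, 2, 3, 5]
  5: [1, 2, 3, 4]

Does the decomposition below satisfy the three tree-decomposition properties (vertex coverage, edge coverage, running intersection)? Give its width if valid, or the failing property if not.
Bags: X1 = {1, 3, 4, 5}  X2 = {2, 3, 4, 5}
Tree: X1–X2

Yes; width 3.

Vertex coverage: the bags together contain {1, 2, 3, 4, 5}, the full vertex set. Edge coverage: each edge of G has both endpoints in at least one bag. Running intersection: for every vertex, the bags containing it form a connected subtree. All three properties hold, so this is a valid tree decomposition of width max|bag| − 1 = 3, and hence tw(G) ≤ 3.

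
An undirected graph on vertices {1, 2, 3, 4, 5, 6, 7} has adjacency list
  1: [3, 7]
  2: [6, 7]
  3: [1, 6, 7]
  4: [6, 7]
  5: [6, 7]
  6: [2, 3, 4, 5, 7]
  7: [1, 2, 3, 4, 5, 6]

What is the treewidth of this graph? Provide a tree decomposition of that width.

Treewidth 2.
One optimal decomposition is:
Bags: B1 = {1, 3, 7}  B2 = {3, 6, 7}  B3 = {2, 6, 7}  B4 = {4, 6, 7}  B5 = {5, 6, 7}
Tree: B1–B2, B2–B3, B3–B4, B2–B5

Every bag has size at most 3, so the width is 3 − 1 = 2 and tw(G) ≤ 2. For the lower bound, the 3 vertices {1, 3, 7} are pairwise adjacent, and any tree decomposition puts a clique entirely inside one bag — forcing width ≥ 2. Therefore the treewidth is 2.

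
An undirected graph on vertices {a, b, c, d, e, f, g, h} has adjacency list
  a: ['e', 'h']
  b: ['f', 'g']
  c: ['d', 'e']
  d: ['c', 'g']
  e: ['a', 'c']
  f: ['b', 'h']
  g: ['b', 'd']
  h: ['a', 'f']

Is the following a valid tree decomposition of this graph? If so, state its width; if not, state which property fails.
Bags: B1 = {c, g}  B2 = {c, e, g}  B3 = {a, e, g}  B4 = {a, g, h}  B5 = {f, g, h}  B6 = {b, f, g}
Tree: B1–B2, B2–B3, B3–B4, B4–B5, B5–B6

No — vertex d appears in no bag.

A tree decomposition must satisfy three properties: every vertex lies in some bag; for every edge, both endpoints lie together in some bag; and for every vertex, the bags containing it form a connected subtree. Here vertex d appears in no bag, so the decomposition is invalid.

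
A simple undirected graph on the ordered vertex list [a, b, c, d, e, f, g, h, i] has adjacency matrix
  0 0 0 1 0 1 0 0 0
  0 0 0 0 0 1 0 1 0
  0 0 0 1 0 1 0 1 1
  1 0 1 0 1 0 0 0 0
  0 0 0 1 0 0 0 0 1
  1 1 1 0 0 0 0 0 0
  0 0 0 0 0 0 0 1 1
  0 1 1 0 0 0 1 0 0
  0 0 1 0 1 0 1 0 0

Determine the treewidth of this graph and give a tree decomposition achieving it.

Each bag holds 4 vertices, so the decomposition has width 3, which upper-bounds the treewidth. For the lower bound: the 4 vertex sets {b,g,h}, {f}, {c}, {a,d,e,i} are disjoint, each induces a connected subgraph, and every pair is joined by at least one edge of G. Contracting each set to a single vertex therefore yields K_{4} as a minor, and since treewidth is minor-monotone, tw(G) ≥ tw(K_{4}) = 3. Therefore the treewidth is 3.

Treewidth 3.
Bags: B1 = {b, f, g, h}  B2 = {c, f, g, h}  B3 = {c, f, g, i}  B4 = {a, c, f, i}  B5 = {a, c, d, i}  B6 = {a, d, e, i}
Tree: B1–B2, B2–B3, B3–B4, B4–B5, B5–B6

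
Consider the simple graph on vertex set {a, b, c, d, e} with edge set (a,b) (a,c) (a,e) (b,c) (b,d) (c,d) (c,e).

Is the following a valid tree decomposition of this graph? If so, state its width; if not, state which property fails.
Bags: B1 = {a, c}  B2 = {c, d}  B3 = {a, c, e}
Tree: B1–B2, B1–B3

No — vertex b appears in no bag.

A tree decomposition must satisfy three properties: every vertex lies in some bag; for every edge, both endpoints lie together in some bag; and for every vertex, the bags containing it form a connected subtree. Here vertex b appears in no bag, so the decomposition is invalid.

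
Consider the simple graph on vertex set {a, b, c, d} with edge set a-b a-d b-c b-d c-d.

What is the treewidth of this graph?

A width-2 tree decomposition is:
Bags: B1 = {b, c, d}  B2 = {a, b, d}
Tree: B1–B2
Each bag holds 3 vertices, so the decomposition has width 2, which upper-bounds the treewidth. For the lower bound, the 3 vertices {b, c, d} are pairwise adjacent, and any tree decomposition puts a clique entirely inside one bag — forcing width ≥ 2. Therefore the treewidth is 2.

2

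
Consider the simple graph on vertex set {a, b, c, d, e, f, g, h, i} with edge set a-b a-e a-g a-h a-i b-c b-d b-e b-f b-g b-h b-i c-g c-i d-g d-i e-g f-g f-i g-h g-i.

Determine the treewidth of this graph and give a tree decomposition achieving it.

The largest bag has 4 vertices, giving width 3; this decomposition certifies tw(G) ≤ 3. On the other hand G contains the 4-clique {a, b, e, g}. A clique must lie in a single bag of any decomposition, so no decomposition can have width below 3. The upper and lower bounds meet at 3, so that is the treewidth.

Treewidth 3.
One optimal decomposition is:
Bags: B1 = {b, f, g, i}  B2 = {a, b, g, i}  B3 = {a, b, e, g}  B4 = {a, b, g, h}  B5 = {b, c, g, i}  B6 = {b, d, g, i}
Tree: B1–B2, B2–B3, B2–B4, B2–B5, B5–B6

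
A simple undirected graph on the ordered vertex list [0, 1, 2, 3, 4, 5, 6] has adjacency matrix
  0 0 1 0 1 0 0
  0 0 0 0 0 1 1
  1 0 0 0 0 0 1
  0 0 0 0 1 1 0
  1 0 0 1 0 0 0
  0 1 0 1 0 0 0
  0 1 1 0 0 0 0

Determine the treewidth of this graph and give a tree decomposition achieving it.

Every bag has size at most 3, so the width is 3 − 1 = 2 and tw(G) ≤ 2. The edges 4–0–2–6–1–5–3–4 form a cycle, so G is not a tree and its treewidth is at least 2. Hence tw(G) = 2 exactly.

Treewidth 2.
Bags: B1 = {0, 2, 4}  B2 = {2, 4, 6}  B3 = {1, 4, 6}  B4 = {1, 4, 5}  B5 = {3, 4, 5}
Tree: B1–B2, B2–B3, B3–B4, B4–B5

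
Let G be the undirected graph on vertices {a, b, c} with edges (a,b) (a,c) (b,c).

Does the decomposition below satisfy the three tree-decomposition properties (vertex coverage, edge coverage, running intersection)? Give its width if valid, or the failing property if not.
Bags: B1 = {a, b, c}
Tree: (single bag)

Yes; width 2.

Vertex coverage: the bags together contain {a, b, c}, the full vertex set. Edge coverage: each edge of G has both endpoints in at least one bag. Running intersection: for every vertex, the bags containing it form a connected subtree. All three properties hold, so this is a valid tree decomposition of width max|bag| − 1 = 2, and hence tw(G) ≤ 2.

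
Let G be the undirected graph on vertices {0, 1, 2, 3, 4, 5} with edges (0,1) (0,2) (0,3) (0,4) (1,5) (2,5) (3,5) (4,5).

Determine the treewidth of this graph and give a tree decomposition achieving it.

The largest bag has 3 vertices, giving width 2; this decomposition certifies tw(G) ≤ 2. Since 5–2–0–1–5 is a cycle in G, G is not acyclic. Forests are exactly the graphs of treewidth ≤ 1, so tw(G) ≥ 2. Therefore the treewidth is 2.

Treewidth 2.
One such decomposition:
Bags: B1 = {0, 2, 5}  B2 = {0, 1, 5}  B3 = {0, 3, 5}  B4 = {0, 4, 5}
Tree: B1–B2, B2–B3, B3–B4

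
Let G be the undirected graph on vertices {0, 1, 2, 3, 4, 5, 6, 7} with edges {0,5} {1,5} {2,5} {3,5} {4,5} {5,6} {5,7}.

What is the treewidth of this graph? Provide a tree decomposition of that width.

Treewidth 1.
One optimal decomposition is:
Bags: B1 = {3, 5}  B2 = {0, 5}  B3 = {5, 6}  B4 = {4, 5}  B5 = {2, 5}  B6 = {5, 7}  B7 = {1, 5}
Tree: B1–B2, B2–B3, B2–B4, B3–B5, B1–B6, B6–B7

Every bag has size at most 2, so the width is 2 − 1 = 1 and tw(G) ≤ 1. Any graph with an edge has treewidth ≥ 1, and G has the edge 3–5. Therefore the treewidth is 1.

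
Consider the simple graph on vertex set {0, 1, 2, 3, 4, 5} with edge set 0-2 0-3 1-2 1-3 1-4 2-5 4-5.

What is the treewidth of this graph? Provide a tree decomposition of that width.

Treewidth 2.
One optimal decomposition is:
Bags: B1 = {0, 1, 3}  B2 = {0, 1, 2}  B3 = {1, 2, 4}  B4 = {2, 4, 5}
Tree: B1–B2, B2–B3, B3–B4

The largest bag has 3 vertices, giving width 2; this decomposition certifies tw(G) ≤ 2. The edges 3–0–2–1–3 form a cycle, so G is not a tree and its treewidth is at least 2. Hence tw(G) = 2 exactly.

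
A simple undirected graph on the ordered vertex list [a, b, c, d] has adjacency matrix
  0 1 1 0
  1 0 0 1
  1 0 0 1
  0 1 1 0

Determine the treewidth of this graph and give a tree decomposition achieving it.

Every bag has size at most 3, so the width is 3 − 1 = 2 and tw(G) ≤ 2. The edges c–d–b–a–c form a cycle, so G is not a tree and its treewidth is at least 2. Therefore the treewidth is 2.

Treewidth 2.
One optimal decomposition is:
Bags: B1 = {b, c, d}  B2 = {a, b, c}
Tree: B1–B2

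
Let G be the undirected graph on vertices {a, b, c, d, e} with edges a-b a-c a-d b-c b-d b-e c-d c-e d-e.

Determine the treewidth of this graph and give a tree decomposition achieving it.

Treewidth 3.
One such decomposition:
Bags: B1 = {a, b, c, d}  B2 = {b, c, d, e}
Tree: B1–B2

Each bag holds 4 vertices, so the decomposition has width 3, which upper-bounds the treewidth. On the other hand G contains the 4-clique {b, c, d, e}. A clique must lie in a single bag of any decomposition, so no decomposition can have width below 3. Combining the bounds, tw(G) = 3.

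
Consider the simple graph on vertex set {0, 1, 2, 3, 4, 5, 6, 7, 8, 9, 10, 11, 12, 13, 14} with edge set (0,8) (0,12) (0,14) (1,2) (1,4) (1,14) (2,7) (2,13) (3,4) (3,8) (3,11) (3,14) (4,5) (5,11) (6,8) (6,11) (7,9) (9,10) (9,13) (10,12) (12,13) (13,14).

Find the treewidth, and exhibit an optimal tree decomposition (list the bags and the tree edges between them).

Treewidth 3.
One optimal decomposition is:
Bags: B1 = {4, 5, 6, 11}  B2 = {3, 4, 6, 11}  B3 = {3, 4, 6, 8}  B4 = {1, 3, 4, 8}  B5 = {1, 3, 8, 14}  B6 = {0, 1, 8, 14}  B7 = {0, 1, 2, 14}  B8 = {0, 2, 13, 14}  B9 = {0, 2, 12, 13}  B10 = {2, 7, 12, 13}  B11 = {7, 9, 12, 13}  B12 = {7, 9, 10, 12}
Tree: B1–B2, B2–B3, B3–B4, B4–B5, B5–B6, B6–B7, B7–B8, B8–B9, B9–B10, B10–B11, B11–B12

The largest bag has 4 vertices, giving width 3; this decomposition certifies tw(G) ≤ 3. For the lower bound: the 4 vertex sets {5,6,11}, {4}, {3}, {0,1,8,14} are disjoint, each induces a connected subgraph, and every pair is joined by at least one edge of G. Contracting each set to a single vertex therefore yields K_{4} as a minor, and since treewidth is minor-monotone, tw(G) ≥ tw(K_{4}) = 3. The upper and lower bounds meet at 3, so that is the treewidth.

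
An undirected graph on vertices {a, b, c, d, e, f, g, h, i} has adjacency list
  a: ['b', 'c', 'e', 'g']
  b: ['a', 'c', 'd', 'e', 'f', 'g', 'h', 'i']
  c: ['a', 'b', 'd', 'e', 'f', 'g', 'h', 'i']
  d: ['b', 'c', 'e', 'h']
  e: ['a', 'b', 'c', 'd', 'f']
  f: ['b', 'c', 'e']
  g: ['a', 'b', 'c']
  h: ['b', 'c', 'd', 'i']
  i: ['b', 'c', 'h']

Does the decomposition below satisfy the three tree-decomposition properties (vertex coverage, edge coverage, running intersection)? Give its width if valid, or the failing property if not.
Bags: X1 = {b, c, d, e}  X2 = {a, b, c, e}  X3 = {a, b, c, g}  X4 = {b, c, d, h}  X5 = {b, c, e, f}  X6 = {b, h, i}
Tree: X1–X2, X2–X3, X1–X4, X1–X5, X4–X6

A tree decomposition must satisfy three properties: every vertex lies in some bag; for every edge, both endpoints lie together in some bag; and for every vertex, the bags containing it form a connected subtree. Here edge (c,i) lies in no bag, so the decomposition is invalid.

No — edge (c,i) lies in no bag.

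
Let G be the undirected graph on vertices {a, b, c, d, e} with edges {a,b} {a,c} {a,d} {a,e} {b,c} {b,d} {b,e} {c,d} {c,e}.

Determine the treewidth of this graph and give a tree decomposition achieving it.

Every bag has size at most 4, so the width is 4 − 1 = 3 and tw(G) ≤ 3. Conversely, {a, b, c, d} is a clique of size 4, and the vertices of any clique must share a bag in every tree decomposition; so some bag has ≥ 4 vertices and tw(G) ≥ 3. Therefore the treewidth is 3.

Treewidth 3.
Bags: B1 = {a, b, c, e}  B2 = {a, b, c, d}
Tree: B1–B2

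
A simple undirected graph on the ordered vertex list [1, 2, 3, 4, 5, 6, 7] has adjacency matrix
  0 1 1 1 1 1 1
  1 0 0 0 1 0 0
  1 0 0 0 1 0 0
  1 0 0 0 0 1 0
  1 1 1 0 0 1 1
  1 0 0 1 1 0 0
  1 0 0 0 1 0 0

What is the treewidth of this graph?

2

A width-2 tree decomposition is:
Bags: B1 = {1, 5, 7}  B2 = {1, 5, 6}  B3 = {1, 3, 5}  B4 = {1, 2, 5}  B5 = {1, 4, 6}
Tree: B1–B2, B2–B3, B1–B4, B2–B5
Every bag has size at most 3, so the width is 3 − 1 = 2 and tw(G) ≤ 2. On the other hand G contains the 3-clique {1, 4, 6}. A clique must lie in a single bag of any decomposition, so no decomposition can have width below 2. Therefore the treewidth is 2.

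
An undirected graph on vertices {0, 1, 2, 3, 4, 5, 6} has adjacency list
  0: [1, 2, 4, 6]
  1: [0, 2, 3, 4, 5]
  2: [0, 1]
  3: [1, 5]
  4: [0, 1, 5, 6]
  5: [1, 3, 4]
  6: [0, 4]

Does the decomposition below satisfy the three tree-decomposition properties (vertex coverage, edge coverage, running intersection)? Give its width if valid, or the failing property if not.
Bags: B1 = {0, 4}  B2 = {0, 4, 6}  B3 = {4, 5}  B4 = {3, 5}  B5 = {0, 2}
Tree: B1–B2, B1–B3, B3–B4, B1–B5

A tree decomposition must satisfy three properties: every vertex lies in some bag; for every edge, both endpoints lie together in some bag; and for every vertex, the bags containing it form a connected subtree. Here vertex 1 appears in no bag, so the decomposition is invalid.

No — vertex 1 appears in no bag.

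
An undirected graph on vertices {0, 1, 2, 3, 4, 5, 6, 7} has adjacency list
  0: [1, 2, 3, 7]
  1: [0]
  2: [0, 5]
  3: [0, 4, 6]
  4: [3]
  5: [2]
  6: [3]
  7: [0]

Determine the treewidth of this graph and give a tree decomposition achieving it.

The largest bag has 2 vertices, giving width 1; this decomposition certifies tw(G) ≤ 1. Since G has at least one edge (e.g. 6–3), it is not an edgeless graph, so tw(G) ≥ 1. Therefore the treewidth is 1.

Treewidth 1.
One such decomposition:
Bags: B1 = {3, 6}  B2 = {0, 3}  B3 = {0, 7}  B4 = {0, 2}  B5 = {2, 5}  B6 = {0, 1}  B7 = {3, 4}
Tree: B1–B2, B2–B3, B3–B4, B4–B5, B2–B6, B2–B7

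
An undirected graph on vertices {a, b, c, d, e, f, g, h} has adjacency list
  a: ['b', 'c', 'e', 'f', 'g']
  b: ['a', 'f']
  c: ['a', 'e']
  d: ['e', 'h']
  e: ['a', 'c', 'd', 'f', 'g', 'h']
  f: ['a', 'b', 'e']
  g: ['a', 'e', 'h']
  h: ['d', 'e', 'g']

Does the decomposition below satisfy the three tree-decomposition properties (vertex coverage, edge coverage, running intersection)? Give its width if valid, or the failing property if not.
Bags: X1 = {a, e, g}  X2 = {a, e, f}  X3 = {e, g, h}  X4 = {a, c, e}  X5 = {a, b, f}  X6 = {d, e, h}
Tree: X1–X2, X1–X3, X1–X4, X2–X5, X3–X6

Yes; width 2.

Checking the three conditions: (i) the bags cover all of {a, b, c, d, e, f, g, h}; (ii) for each edge, some bag contains both endpoints; (iii) the bags containing any fixed vertex form a subtree. All hold, so the decomposition is valid with width 3 − 1 = 2.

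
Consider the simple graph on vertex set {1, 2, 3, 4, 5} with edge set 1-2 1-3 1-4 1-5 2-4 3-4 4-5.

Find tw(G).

A width-2 tree decomposition is:
Bags: B1 = {1, 4, 5}  B2 = {1, 2, 4}  B3 = {1, 3, 4}
Tree: B1–B2, B2–B3
The largest bag has 3 vertices, giving width 2; this decomposition certifies tw(G) ≤ 2. For the lower bound, the 3 vertices {1, 2, 4} are pairwise adjacent, and any tree decomposition puts a clique entirely inside one bag — forcing width ≥ 2. The upper and lower bounds meet at 2, so that is the treewidth.

2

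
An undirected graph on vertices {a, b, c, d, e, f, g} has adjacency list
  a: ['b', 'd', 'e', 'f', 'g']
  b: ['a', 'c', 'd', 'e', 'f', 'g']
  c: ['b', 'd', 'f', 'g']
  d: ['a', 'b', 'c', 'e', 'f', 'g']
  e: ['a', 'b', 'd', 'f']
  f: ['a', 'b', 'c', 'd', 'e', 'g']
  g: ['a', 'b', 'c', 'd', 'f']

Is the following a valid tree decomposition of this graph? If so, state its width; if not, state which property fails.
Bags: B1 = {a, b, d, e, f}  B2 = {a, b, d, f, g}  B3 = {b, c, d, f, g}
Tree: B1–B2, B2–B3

Yes; width 4.

Every vertex of G appears in some bag (union = {a, b, c, d, e, f, g}); every edge is covered by a bag; and for each vertex v the set of bags containing v is connected in the bag tree. The decomposition is therefore valid. The largest bag has 5 vertices, so the width is 4.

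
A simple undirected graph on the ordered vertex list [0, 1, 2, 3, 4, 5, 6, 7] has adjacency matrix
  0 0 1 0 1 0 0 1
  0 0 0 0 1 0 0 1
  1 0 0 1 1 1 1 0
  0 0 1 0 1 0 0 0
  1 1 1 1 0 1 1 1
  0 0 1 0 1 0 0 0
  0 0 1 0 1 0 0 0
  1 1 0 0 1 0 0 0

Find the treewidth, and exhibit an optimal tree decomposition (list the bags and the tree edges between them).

Every bag has size at most 3, so the width is 3 − 1 = 2 and tw(G) ≤ 2. Conversely, {1, 4, 7} is a clique of size 3, and the vertices of any clique must share a bag in every tree decomposition; so some bag has ≥ 3 vertices and tw(G) ≥ 2. Combining the bounds, tw(G) = 2.

Treewidth 2.
One such decomposition:
Bags: B1 = {2, 4, 6}  B2 = {0, 2, 4}  B3 = {0, 4, 7}  B4 = {2, 3, 4}  B5 = {2, 4, 5}  B6 = {1, 4, 7}
Tree: B1–B2, B2–B3, B2–B4, B4–B5, B3–B6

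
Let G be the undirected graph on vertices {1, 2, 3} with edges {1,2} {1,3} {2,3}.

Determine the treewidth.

2

A width-2 tree decomposition is:
Bags: B1 = {1, 2, 3}
Tree: (single bag)
A single bag containing all 3 vertices is trivially a valid decomposition of width 2. On the other hand G contains the 3-clique {1, 2, 3}. A clique must lie in a single bag of any decomposition, so no decomposition can have width below 2. Hence tw(G) = 2 exactly.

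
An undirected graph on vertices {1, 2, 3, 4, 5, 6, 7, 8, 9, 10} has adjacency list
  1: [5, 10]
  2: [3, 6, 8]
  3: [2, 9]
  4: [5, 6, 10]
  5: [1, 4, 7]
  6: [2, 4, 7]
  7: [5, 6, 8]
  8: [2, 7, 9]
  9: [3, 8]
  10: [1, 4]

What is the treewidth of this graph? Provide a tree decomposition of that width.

Treewidth 2.
One such decomposition:
Bags: B1 = {3, 8, 9}  B2 = {2, 3, 8}  B3 = {2, 7, 8}  B4 = {2, 6, 7}  B5 = {5, 6, 7}  B6 = {4, 5, 6}  B7 = {1, 4, 5}  B8 = {1, 4, 10}
Tree: B1–B2, B2–B3, B3–B4, B4–B5, B5–B6, B6–B7, B7–B8

Every bag has size at most 3, so the width is 3 − 1 = 2 and tw(G) ≤ 2. For the lower bound, G contains the cycle 9–3–2–8–9, so G is not a forest; only forests have treewidth ≤ 1, hence tw(G) ≥ 2. Therefore the treewidth is 2.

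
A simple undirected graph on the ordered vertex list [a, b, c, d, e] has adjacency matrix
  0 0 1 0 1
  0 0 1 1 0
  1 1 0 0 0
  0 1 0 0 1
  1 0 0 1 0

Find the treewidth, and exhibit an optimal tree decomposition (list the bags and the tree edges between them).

Treewidth 2.
One such decomposition:
Bags: B1 = {a, c, e}  B2 = {b, c, e}  B3 = {b, d, e}
Tree: B1–B2, B2–B3

Each bag holds 3 vertices, so the decomposition has width 2, which upper-bounds the treewidth. The edges e–a–c–b–d–e form a cycle, so G is not a tree and its treewidth is at least 2. Hence tw(G) = 2 exactly.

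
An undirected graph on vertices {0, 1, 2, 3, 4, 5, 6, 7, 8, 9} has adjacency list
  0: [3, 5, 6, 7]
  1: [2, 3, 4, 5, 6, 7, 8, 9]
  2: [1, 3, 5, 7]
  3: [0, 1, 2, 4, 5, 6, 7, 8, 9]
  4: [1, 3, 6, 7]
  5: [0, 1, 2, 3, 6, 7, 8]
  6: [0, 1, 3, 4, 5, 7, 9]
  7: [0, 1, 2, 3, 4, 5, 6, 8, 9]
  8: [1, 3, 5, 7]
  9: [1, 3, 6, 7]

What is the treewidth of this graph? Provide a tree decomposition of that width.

Treewidth 4.
Bags: B1 = {1, 2, 3, 5, 7}  B2 = {1, 3, 5, 6, 7}  B3 = {1, 3, 5, 7, 8}  B4 = {1, 3, 6, 7, 9}  B5 = {1, 3, 4, 6, 7}  B6 = {0, 3, 5, 6, 7}
Tree: B1–B2, B1–B3, B2–B4, B4–B5, B2–B6

The largest bag has 5 vertices, giving width 4; this decomposition certifies tw(G) ≤ 4. On the other hand G contains the 5-clique {0, 3, 5, 6, 7}. A clique must lie in a single bag of any decomposition, so no decomposition can have width below 4. Combining the bounds, tw(G) = 4.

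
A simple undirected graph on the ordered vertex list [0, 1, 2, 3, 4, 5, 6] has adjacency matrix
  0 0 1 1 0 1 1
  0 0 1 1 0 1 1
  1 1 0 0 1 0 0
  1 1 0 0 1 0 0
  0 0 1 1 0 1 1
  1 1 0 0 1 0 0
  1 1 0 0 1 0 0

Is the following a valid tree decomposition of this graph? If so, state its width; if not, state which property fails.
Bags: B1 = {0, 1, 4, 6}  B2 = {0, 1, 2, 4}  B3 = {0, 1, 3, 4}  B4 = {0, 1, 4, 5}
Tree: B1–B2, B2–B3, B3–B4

Yes; width 3.

Checking the three conditions: (i) the bags cover all of {0, 1, 2, 3, 4, 5, 6}; (ii) for each edge, some bag contains both endpoints; (iii) the bags containing any fixed vertex form a subtree. All hold, so the decomposition is valid with width 4 − 1 = 3.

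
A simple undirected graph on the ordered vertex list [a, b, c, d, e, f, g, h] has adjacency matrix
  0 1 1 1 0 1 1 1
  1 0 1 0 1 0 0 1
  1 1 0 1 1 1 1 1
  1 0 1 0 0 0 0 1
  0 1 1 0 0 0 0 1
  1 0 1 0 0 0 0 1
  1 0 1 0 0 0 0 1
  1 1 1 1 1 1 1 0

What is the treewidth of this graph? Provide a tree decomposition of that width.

The largest bag has 4 vertices, giving width 3; this decomposition certifies tw(G) ≤ 3. On the other hand G contains the 4-clique {b, c, e, h}. A clique must lie in a single bag of any decomposition, so no decomposition can have width below 3. Hence tw(G) = 3 exactly.

Treewidth 3.
One optimal decomposition is:
Bags: B1 = {a, b, c, h}  B2 = {a, c, d, h}  B3 = {a, c, f, h}  B4 = {a, c, g, h}  B5 = {b, c, e, h}
Tree: B1–B2, B2–B3, B3–B4, B1–B5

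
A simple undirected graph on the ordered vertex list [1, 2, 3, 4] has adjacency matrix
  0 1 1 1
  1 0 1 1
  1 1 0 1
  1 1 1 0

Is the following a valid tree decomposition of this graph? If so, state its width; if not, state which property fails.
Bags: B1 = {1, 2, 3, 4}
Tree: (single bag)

Yes; width 3.

Every vertex of G appears in some bag (union = {1, 2, 3, 4}); every edge is covered by a bag; and for each vertex v the set of bags containing v is connected in the bag tree. The decomposition is therefore valid. The largest bag has 4 vertices, so the width is 3.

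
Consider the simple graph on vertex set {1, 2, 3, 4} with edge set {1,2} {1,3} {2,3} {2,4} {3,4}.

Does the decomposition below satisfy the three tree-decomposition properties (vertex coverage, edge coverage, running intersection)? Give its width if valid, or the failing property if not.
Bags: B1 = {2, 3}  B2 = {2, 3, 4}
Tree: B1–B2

A tree decomposition must satisfy three properties: every vertex lies in some bag; for every edge, both endpoints lie together in some bag; and for every vertex, the bags containing it form a connected subtree. Here vertex 1 appears in no bag, so the decomposition is invalid.

No — vertex 1 appears in no bag.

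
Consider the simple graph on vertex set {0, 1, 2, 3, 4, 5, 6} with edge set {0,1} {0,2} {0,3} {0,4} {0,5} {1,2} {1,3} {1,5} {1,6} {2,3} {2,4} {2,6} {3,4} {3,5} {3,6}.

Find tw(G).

A width-3 tree decomposition is:
Bags: B1 = {1, 2, 3, 6}  B2 = {0, 1, 2, 3}  B3 = {0, 2, 3, 4}  B4 = {0, 1, 3, 5}
Tree: B1–B2, B2–B3, B2–B4
The largest bag has 4 vertices, giving width 3; this decomposition certifies tw(G) ≤ 3. On the other hand G contains the 4-clique {0, 1, 2, 3}. A clique must lie in a single bag of any decomposition, so no decomposition can have width below 3. The upper and lower bounds meet at 3, so that is the treewidth.

3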